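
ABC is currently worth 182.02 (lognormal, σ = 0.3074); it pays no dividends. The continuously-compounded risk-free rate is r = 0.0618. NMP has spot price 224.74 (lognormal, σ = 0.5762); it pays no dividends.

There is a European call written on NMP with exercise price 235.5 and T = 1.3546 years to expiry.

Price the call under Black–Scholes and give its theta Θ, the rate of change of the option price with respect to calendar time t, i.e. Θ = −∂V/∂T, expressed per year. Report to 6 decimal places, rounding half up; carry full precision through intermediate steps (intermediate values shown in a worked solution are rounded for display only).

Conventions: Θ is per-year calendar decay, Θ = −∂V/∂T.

price = 62.109282
Θ = -25.780709

σ√T = 0.5762·√1.3546 = 0.670624
d₁ = (ln(S/K) + (r+σ²/2)T) / (σ√T) = (ln(224.74/235.5) + (0.0618+0.5762²/2)·1.3546) / 0.670624 = (-0.046767 + 0.308582) / 0.670624 = 0.390406
d₂ = d₁ − σ√T = 0.390406 − 0.670624 = -0.280217
e^{−rT} = 0.919694
N(d₁) = 0.651882,  N(d₂) = 0.389655
Call price V = S·N(d₁) − K·e^{−rT}·N(d₂) = 146.503928 − 84.394646 = 62.109282
φ(d₁) = (1/√(2π))·e^{−d₁²/2} = 0.369669
Θ = −S·φ(d₁)·σ/(2√T) − r·K·e^{−rT}·N(d₂) = −20.565120 − 5.215589 = -25.780709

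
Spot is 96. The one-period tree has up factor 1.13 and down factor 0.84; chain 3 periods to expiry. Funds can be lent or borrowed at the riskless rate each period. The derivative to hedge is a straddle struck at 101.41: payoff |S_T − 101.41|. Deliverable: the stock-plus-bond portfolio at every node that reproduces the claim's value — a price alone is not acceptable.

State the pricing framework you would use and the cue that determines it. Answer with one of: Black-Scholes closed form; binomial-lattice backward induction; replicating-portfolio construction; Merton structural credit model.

framework: replicating-portfolio construction

Key observation: the deliverable is the dynamic trading strategy on the 3-step tree (spot 96, moves 1.13 and 0.84), so the valuation must go through the node-by-node replicating-portfolio solve.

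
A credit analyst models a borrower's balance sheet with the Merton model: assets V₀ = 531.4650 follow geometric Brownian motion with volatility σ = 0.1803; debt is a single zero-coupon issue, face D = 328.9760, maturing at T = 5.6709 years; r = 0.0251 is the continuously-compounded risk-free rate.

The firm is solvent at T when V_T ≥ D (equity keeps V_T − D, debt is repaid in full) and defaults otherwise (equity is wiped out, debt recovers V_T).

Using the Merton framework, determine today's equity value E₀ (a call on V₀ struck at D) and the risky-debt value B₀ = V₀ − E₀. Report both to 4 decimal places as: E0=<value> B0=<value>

E0=251.5484 B0=279.9166

Work the structural quantities from V₀ = 531.4650 against face 328.9760:
d₁ = [ln(V₀/D) + (r + σ²/2)T] / (σ√T)
   = [ln(531.4650/328.9760) + (0.0251 + 0.5·0.1803²)·5.6709] / (0.1803·√5.6709)
   = [0.479653 + 0.234515] / 0.429360 = 1.663329
d₂ = d₁ − σ√T = 1.663329 − 0.429360 = 1.233969
N(d₁) = 0.951877,  N(d₂) = 0.891393,  e^(−rT) = 0.867327
E₀ = V₀·N(d₁) − D·e^(−rT)·N(d₂)
   = 531.4650·0.951877 − 328.9760·0.867327·0.891393 = 251.548363
B₀ = V₀ − E₀ = 531.4650 − 251.548363 = 279.916637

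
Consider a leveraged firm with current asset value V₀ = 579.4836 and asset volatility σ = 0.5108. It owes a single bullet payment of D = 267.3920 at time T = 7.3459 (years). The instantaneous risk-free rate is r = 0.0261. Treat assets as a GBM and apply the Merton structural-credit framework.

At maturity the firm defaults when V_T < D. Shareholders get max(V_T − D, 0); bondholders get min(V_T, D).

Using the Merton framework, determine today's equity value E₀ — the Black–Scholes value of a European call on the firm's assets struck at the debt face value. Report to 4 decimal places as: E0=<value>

With assets at 579.4836 and a single debt payment of 267.3920 at 7.3459 years:
d₁ = [ln(V₀/D) + (r + σ²/2)T] / (σ√T)
   = [ln(579.4836/267.3920) + (0.0261 + 0.5·0.5108²)·7.3459] / (0.5108·√7.3459)
   = [0.773422 + 1.150062] / 1.384438 = 1.389361
d₂ = d₁ − σ√T = 1.389361 − 1.384438 = 0.004923
N(d₁) = 0.917638,  N(d₂) = 0.501964,  e^(−rT) = 0.825531
E₀ = V₀·N(d₁) − D·e^(−rT)·N(d₂)
   = 579.4836·0.917638 − 267.3920·0.825531·0.501964 = 420.952652

E0=420.9527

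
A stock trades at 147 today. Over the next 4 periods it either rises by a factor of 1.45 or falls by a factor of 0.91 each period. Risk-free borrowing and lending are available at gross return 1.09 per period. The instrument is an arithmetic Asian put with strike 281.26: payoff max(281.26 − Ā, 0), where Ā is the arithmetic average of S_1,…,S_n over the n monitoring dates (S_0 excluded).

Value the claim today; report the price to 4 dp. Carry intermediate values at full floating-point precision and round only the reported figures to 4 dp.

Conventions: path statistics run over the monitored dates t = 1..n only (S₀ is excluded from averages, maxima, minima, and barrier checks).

price = 72.0433

With p* = (R−d)/(u−d) = 0.3333, sum probability × payoff across the paths and divide by R^4.
Enumerate all 2^4 = 16 price paths (U = up ×1.45, D = down ×0.91); each path with k up-moves has probability p*^k·(1−p*)^(4−k).
DDDD: Ā=116.7702, payoff=164.4898, prob=0.197531
UDDD: Ā=186.0624, payoff=95.1976, prob=0.098765
DUDD: Ā=166.2174, payoff=115.0426, prob=0.098765
UUDD: Ā=264.8519, payoff=16.4081, prob=0.049383
DDUD: Ā=148.1585, payoff=133.1015, prob=0.098765
UDUD: Ā=236.0767, payoff=45.1833, prob=0.049383
DUUD: Ā=216.2317, payoff=65.0283, prob=0.049383
UUUD: Ā=344.5450, payoff=0.0000, prob=0.024691
DDDU: Ā=131.7248, payoff=149.5352, prob=0.098765
UDDU: Ā=209.8912, payoff=71.3688, prob=0.049383
DUDU: Ā=190.0462, payoff=91.2138, prob=0.049383
UUDU: Ā=302.8209, payoff=0.0000, prob=0.024691
DDUU: Ā=171.9873, payoff=109.2727, prob=0.049383
UDUU: Ā=274.0456, payoff=7.2144, prob=0.024691
DUUU: Ā=254.2006, payoff=27.0594, prob=0.024691
UUUU: Ā=405.0449, payoff=0.0000, prob=0.012346
Price = Σ prob·payoff / R^4 = 101.695054 / 1.411582 = 72.0433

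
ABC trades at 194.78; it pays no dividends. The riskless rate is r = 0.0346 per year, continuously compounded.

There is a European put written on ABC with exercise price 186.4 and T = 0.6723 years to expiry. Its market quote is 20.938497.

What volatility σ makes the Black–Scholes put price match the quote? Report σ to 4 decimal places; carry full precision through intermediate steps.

At σ = 0.4372 the Black–Scholes value reproduces the quote:
σ√T = 0.4372·√0.6723 = 0.358477
d₁ = (ln(S/K) + (r+σ²/2)T) / (σ√T) = (ln(194.78/186.4) + (0.0346+0.4372²/2)·0.6723) / 0.358477 = (0.043976 + 0.087515) / 0.358477 = 0.366803
d₂ = d₁ − σ√T = 0.366803 − 0.358477 = 0.008325
e^{−rT} = 0.977007
N(−d₁) = 0.356883,  N(−d₂) = 0.496679
V = K·e^{−rT}·N(−d₂) − S·N(−d₁) = 90.452198 − 69.513702 = 20.938497 (matching the quote); vega is positive throughout, so no other σ reproduces this price

sigma = 0.4372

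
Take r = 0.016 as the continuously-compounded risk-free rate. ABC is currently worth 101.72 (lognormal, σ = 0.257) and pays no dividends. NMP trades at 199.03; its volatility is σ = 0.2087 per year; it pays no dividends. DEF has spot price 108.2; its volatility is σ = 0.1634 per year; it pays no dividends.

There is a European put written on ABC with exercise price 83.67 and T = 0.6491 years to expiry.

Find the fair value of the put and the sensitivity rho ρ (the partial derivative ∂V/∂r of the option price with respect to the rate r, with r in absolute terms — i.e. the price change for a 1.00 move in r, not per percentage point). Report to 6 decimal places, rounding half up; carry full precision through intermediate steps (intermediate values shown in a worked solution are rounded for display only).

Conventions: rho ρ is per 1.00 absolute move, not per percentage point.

σ√T = 0.257·√0.6491 = 0.207057
d₁ = (ln(S/K) + (r+σ²/2)T) / (σ√T) = (ln(101.72/83.67) + (0.016+0.257²/2)·0.6491) / 0.207057 = (0.195343 + 0.031822) / 0.207057 = 1.097117
d₂ = d₁ − σ√T = 1.097117 − 0.207057 = 0.890061
e^{−rT} = 0.989668
N(−d₁) = 0.136295,  N(−d₂) = 0.186717
Put price V = K·e^{−rT}·N(−d₂) − S·N(−d₁) = 15.461175 − 13.863938 = 1.597237
ρ = −K·T·e^{−rT}·N(−d₂) = -10.035849

price = 1.597237
ρ = -10.035849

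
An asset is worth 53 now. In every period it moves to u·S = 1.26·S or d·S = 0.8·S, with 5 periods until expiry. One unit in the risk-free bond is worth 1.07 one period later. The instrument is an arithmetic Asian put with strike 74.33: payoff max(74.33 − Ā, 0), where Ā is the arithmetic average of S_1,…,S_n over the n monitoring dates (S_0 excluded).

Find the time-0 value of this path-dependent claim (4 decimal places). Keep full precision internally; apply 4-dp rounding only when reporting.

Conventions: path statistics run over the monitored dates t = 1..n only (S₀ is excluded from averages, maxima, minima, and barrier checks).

price = 10.2758

No-arbitrage gives p* = (R−d)/(u−d) = 0.5870: enumerate every path, weight its payoff by its p*-probability, and discount by R^5.
Enumerate all 2^5 = 32 price paths (U = up ×1.26, D = down ×0.8); each path with k up-moves has probability p*^k·(1−p*)^(5−k).
DDDDD: Ā=28.5064, payoff=45.8236, prob=0.012022
UDDDD: Ā=44.8975, payoff=29.4325, prob=0.017084
DUDDD: Ā=40.0215, payoff=34.3085, prob=0.017084
UUDDD: Ā=63.0339, payoff=11.2961, prob=0.024277
DDUDD: Ā=36.1207, payoff=38.2093, prob=0.017084
UDUDD: Ā=56.8901, payoff=17.4399, prob=0.024277
DUUDD: Ā=52.0141, payoff=22.3159, prob=0.024277
UUUDD: Ā=81.9223, payoff=0.0000, prob=0.034499
DDDUD: Ā=33.0001, payoff=41.3299, prob=0.017084
UDDUD: Ā=51.9751, payoff=22.3549, prob=0.024277
DUDUD: Ā=47.0991, payoff=27.2309, prob=0.024277
UUDUD: Ā=74.1811, payoff=0.1489, prob=0.034499
DDUUD: Ā=43.1983, payoff=31.1317, prob=0.024277
UDUUD: Ā=68.0374, payoff=6.2926, prob=0.034499
DUUUD: Ā=63.1614, payoff=11.1686, prob=0.034499
UUUUD: Ā=99.4792, payoff=0.0000, prob=0.049025
DDDDU: Ā=30.5036, payoff=43.8264, prob=0.017084
UDDDU: Ā=48.0431, payoff=26.2869, prob=0.024277
DUDDU: Ā=43.1671, payoff=31.1629, prob=0.024277
UUDDU: Ā=67.9882, payoff=6.3418, prob=0.034499
DDUDU: Ā=39.2663, payoff=35.0637, prob=0.024277
UDUDU: Ā=61.8445, payoff=12.4855, prob=0.034499
DUUDU: Ā=56.9685, payoff=17.3615, prob=0.034499
UUUDU: Ā=89.7254, payoff=0.0000, prob=0.049025
DDDUU: Ā=36.1457, payoff=38.1843, prob=0.024277
UDDUU: Ā=56.9295, payoff=17.4005, prob=0.034499
DUDUU: Ā=52.0535, payoff=22.2765, prob=0.034499
UUDUU: Ā=81.9842, payoff=0.0000, prob=0.049025
DDUUU: Ā=48.1527, payoff=26.1773, prob=0.034499
UDUUU: Ā=75.8405, payoff=0.0000, prob=0.049025
DUUUU: Ā=70.9645, payoff=3.3655, prob=0.049025
UUUUU: Ā=111.7690, payoff=0.0000, prob=0.069667
Price = Σ prob·payoff / R^5 = 14.412330 / 1.402552 = 10.2758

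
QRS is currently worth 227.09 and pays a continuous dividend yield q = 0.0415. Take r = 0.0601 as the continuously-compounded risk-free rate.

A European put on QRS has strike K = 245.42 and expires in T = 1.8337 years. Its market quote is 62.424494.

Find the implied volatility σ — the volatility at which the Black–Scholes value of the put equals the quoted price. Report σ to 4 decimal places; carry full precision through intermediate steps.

sigma = 0.5056

At σ = 0.5056 the Black–Scholes value reproduces the quote:
σ√T = 0.5056·√1.8337 = 0.684654
d₁ = (ln(S/K) + (r−q+σ²/2)T) / (σ√T) = (ln(227.09/245.42) + (0.0601−0.0415+0.5056²/2)·1.8337) / 0.684654 = (-0.077625 + 0.268482) / 0.684654 = 0.278765
d₂ = d₁ − σ√T = 0.278765 − 0.684654 = -0.405889
e^{−rT} = 0.895650
e^{−qT} = 0.926725
N(−d₁) = 0.390212,  N(−d₂) = 0.657588
V = K·e^{−rT}·N(−d₂) − S·e^{−qT}·N(−d₁) = 144.544689 − 82.120194 = 62.424494 (matching the quote); vega is positive throughout, so no other σ reproduces this price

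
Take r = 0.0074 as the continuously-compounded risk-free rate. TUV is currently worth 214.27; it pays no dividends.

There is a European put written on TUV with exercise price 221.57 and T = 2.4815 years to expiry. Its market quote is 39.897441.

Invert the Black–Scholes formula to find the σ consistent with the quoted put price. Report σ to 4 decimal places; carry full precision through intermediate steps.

sigma = 0.2842

At σ = 0.2842 the Black–Scholes value reproduces the quote:
σ√T = 0.2842·√2.4815 = 0.447694
d₁ = (ln(S/K) + (r+σ²/2)T) / (σ√T) = (ln(214.27/221.57) + (0.0074+0.2842²/2)·2.4815) / 0.447694 = (-0.033502 + 0.118578) / 0.447694 = 0.190032
d₂ = d₁ − σ√T = 0.190032 − 0.447694 = -0.257662
e^{−rT} = 0.981804
N(−d₁) = 0.424642,  N(−d₂) = 0.601666
V = K·e^{−rT}·N(−d₂) − S·N(−d₁) = 130.885453 − 90.988011 = 39.897441 (equal to the quote); since ∂V/∂σ > 0 for all σ, the implied volatility is unique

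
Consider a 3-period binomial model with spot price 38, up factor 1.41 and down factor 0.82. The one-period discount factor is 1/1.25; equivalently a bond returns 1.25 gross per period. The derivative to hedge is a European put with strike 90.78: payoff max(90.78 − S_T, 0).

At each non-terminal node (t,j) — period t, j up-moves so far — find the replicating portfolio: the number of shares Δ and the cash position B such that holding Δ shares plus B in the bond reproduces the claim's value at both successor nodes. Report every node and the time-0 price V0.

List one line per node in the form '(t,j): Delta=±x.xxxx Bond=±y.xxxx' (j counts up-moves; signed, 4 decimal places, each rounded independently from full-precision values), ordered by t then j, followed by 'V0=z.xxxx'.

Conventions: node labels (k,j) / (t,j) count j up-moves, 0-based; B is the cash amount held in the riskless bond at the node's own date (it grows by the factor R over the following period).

(0,0): Delta=-0.7613 Bond=40.5291
(1,0): Delta=-1.0000 Bond=58.0992
(1,1): Delta=-0.7096 Bond=47.8938
(2,0): Delta=-1.0000 Bond=72.6240
(2,1): Delta=-1.0000 Bond=72.6240
(2,2): Delta=-0.6468 Bond=55.1206
V0=11.5996

Since d<R<u, set p* = (R−d)/(u−d) = 0.7288; price each node as the discounted p*-expectation of its children.
Terminal payoffs: V(3,0)=69.8280, V(3,1)=54.7528, V(3,2)=28.8308, V(3,3)=0.0000
  t=2,j=0: stock 25.5512 → up 36.0272 (V=54.7528), down 20.9520 (V=69.8280). Price 47.0728; hedge Δ=-1.0000, bond B=72.6240.
  t=2,j=1: stock 43.9356 → up 61.9492 (V=28.8308), down 36.0272 (V=54.7528). Price 28.6884; hedge Δ=-1.0000, bond B=72.6240.
  t=2,j=2: stock 75.5478 → up 106.5224 (V=0.0000), down 61.9492 (V=28.8308). Price 6.2548; hedge Δ=-0.6468, bond B=55.1206.
  t=1,j=0: stock 31.1600 → up 43.9356 (V=28.6884), down 25.5512 (V=47.0728). Price 26.9392; hedge Δ=-1.0000, bond B=58.0992.
  t=1,j=1: stock 53.5800 → up 75.5478 (V=6.2548), down 43.9356 (V=28.6884). Price 9.8708; hedge Δ=-0.7096, bond B=47.8938.
  t=0,j=0: stock 38.0000 → up 53.5800 (V=9.8708), down 31.1600 (V=26.9392). Price 11.5996; hedge Δ=-0.7613, bond B=40.5291.
As a check, the time-0 holding Δ(0,0)·S0 + B(0,0) comes to 11.5996 — exactly V0.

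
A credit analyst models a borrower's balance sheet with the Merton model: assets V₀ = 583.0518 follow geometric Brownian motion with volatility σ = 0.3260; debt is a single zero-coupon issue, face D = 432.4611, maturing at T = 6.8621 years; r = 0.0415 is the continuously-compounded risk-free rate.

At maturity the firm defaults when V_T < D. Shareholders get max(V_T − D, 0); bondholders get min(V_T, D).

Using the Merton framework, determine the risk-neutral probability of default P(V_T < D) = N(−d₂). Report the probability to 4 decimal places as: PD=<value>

With assets at 583.0518 and a single debt payment of 432.4611 at 6.8621 years:
d₁ = [ln(V₀/D) + (r + σ²/2)T] / (σ√T)
   = [ln(583.0518/432.4611) + (0.0415 + 0.5·0.3260²)·6.8621] / (0.3260·√6.8621)
   = [0.298784 + 0.649415] / 0.853977 = 1.110333
d₂ = d₁ − σ√T = 1.110333 − 0.853977 = 0.256357
risk-neutral PD = N(−d₂) = N(-0.256357) = 0.398838

PD=0.3988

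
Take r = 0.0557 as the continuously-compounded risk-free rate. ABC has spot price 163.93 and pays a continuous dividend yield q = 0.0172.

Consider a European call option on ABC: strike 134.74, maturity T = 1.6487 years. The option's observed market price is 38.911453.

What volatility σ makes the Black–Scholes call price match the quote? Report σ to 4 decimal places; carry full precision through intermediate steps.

At σ = 0.1895 the Black–Scholes value reproduces the quote:
σ√T = 0.1895·√1.6487 = 0.243321
d₁ = (ln(S/K) + (r−q+σ²/2)T) / (σ√T) = (ln(163.93/134.74) + (0.0557−0.0172+0.1895²/2)·1.6487) / 0.243321 = (0.196093 + 0.093078) / 0.243321 = 1.188429
d₂ = d₁ − σ√T = 1.188429 − 0.243321 = 0.945108
e^{−rT} = 0.912258
e^{−qT} = 0.972041
N(d₁) = 0.882668,  N(d₂) = 0.827698
V = S·e^{−qT}·N(d₁) − K·e^{−rT}·N(d₂) = 140.650139 − 101.738686 = 38.911453 (matching the quote); vega is positive throughout, so no other σ reproduces this price

sigma = 0.1895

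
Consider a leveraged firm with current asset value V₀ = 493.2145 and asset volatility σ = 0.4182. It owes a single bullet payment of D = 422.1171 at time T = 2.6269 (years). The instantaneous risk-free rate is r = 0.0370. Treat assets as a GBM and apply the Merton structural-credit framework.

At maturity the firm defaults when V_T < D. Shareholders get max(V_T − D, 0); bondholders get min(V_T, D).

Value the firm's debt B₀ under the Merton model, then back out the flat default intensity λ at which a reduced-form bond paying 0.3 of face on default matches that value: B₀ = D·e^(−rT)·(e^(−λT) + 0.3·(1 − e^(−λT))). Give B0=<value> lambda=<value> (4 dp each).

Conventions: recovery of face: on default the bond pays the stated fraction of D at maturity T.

B0=314.2335 lambda=0.1129

With assets at 493.2145 and a single debt payment of 422.1171 at 2.6269 years:
d₁ = [ln(V₀/D) + (r + σ²/2)T] / (σ√T)
   = [ln(493.2145/422.1171) + (0.0370 + 0.5·0.4182²)·2.6269] / (0.4182·√2.6269)
   = [0.155661 + 0.326906] / 0.677807 = 0.711955
d₂ = d₁ − σ√T = 0.711955 − 0.677807 = 0.034148
N(d₁) = 0.761754,  N(d₂) = 0.513620,  e^(−rT) = 0.907379
E₀ = V₀·N(d₁) − D·e^(−rT)·N(d₂)
   = 493.2145·0.761754 − 422.1171·0.907379·0.513620 = 178.980951
B₀ = V₀ − E₀ = 493.2145 − 178.980951 = 314.233549
e^(−λT) = (B₀·e^(rT)/D − 0.3)/(1 − 0.3) = (314.2335·1.102076/422.1171 − 0.3)/0.7 = 0.74344279
λ = −ln(0.74344279)/2.6269 = 0.112857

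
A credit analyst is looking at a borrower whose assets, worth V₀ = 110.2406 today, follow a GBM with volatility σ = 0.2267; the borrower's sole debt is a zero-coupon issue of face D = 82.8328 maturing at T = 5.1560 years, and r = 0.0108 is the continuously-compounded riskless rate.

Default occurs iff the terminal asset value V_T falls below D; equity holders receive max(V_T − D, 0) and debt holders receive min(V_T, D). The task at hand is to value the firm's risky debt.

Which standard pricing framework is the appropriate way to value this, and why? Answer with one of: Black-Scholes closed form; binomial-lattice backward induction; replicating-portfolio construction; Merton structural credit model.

framework: Merton structural credit model

Key observation: the question is about default risk generated by asset-value dynamics against a debt face of 82.8328 — the structural framework prices exactly that.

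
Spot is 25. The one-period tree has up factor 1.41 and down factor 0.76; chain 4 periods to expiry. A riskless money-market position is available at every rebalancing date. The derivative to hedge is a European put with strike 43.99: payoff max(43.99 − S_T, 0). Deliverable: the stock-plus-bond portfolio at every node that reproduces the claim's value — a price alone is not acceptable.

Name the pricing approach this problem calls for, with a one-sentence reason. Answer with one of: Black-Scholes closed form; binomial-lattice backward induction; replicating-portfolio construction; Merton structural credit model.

Key observation: the mandate to exhibit the hedge at every date and state singles out the replicating-portfolio construction on the 4-period tree with factors 1.41 and 0.76 from 25.

framework: replicating-portfolio construction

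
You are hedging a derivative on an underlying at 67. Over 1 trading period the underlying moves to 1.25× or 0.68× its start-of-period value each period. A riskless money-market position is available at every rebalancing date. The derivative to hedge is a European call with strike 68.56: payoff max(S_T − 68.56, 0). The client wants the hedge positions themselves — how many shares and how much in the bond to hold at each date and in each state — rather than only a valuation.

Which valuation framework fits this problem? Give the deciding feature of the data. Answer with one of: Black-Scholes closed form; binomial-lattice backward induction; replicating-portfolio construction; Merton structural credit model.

framework: replicating-portfolio construction

Key observation: what is demanded is not a single number but the (Δ, B) position at each node of the 1.25/0.68 tree starting at 67; constructing those positions is the replicating-portfolio method.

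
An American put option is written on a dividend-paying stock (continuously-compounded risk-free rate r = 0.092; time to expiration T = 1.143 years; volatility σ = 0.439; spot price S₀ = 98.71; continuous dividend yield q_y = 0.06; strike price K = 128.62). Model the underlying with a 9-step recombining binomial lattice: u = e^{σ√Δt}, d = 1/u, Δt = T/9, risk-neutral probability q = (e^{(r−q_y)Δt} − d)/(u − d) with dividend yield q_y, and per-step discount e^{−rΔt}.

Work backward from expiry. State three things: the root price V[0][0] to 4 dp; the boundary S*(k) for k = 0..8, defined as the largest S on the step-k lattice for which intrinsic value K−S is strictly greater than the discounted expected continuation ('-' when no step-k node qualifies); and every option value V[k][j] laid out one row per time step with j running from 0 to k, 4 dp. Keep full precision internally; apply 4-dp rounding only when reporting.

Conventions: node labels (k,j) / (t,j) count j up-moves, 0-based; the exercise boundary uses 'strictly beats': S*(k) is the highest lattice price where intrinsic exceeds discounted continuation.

price = 35.8541
boundary = - - 72.1894 61.7347 72.1894 61.7347 72.1894 84.4145 98.7100
tree:
35.8541
45.5704 25.9579
56.4306 34.6454 16.9583
66.8853 44.9132 24.1071 9.4435
75.8259 56.4306 33.2425 14.5646 3.9931
83.4717 66.8853 44.2259 21.8751 6.8109 0.9644
90.0102 75.8259 56.4306 31.7752 11.4281 1.8547 0.0000
95.6018 83.4717 66.8853 44.2055 18.7654 3.5670 0.0000 0.0000
100.3836 90.0102 75.8259 56.4306 29.9100 6.8601 0.0000 0.0000 0.0000
104.4729 95.6018 83.4717 66.8853 44.2055 13.1936 0.0000 0.0000 0.0000 0.0000

params: Δt=0.12700 u=1.16935 d=0.85518 q=0.47393 e^(-rΔt)=0.98838
t_9 payoffs: 104.4729 95.6018 83.4717 66.8853 44.2055 13.1936 0.0000 0.0000 0.0000 0.0000
t_8: node(8,0) S=28.2364 payoff=100.3836 vs cont=99.1039 → 100.3836 [stop]  node(8,1) S=38.6098 payoff=90.0102 vs cont=88.8092 → 90.0102 [stop]  node(8,2) S=52.7941 payoff=75.8259 vs cont=74.7326 → 75.8259 [stop]  node(8,3) S=72.1894 payoff=56.4306 vs cont=55.4846 → 56.4306 [stop]  node(8,4) S=98.7100 payoff=29.9100 vs cont=29.1653 → 29.9100 [stop]  node(8,5) S=134.9737 payoff=0.0000 vs cont=6.8601 → 6.8601 [wait]  node(8,6) S=184.5597 payoff=0.0000 vs cont=0.0000 → 0.0000 [wait]  node(8,7) S=252.3625 payoff=0.0000 vs cont=0.0000 → 0.0000 [wait]  node(8,8) S=345.0743 payoff=0.0000 vs cont=0.0000 → 0.0000 [wait]  ⇒ S*(8)=98.7100
t_7: node(7,0) S=33.0182 payoff=95.6018 vs cont=94.3584 → 95.6018 [stop]  node(7,1) S=45.1483 payoff=83.4717 vs cont=82.3204 → 83.4717 [stop]  node(7,2) S=61.7347 payoff=66.8853 vs cont=65.8599 → 66.8853 [stop]  node(7,3) S=84.4145 payoff=44.2055 vs cont=43.3522 → 44.2055 [stop]  node(7,4) S=115.4264 payoff=13.1936 vs cont=18.7654 → 18.7654 [wait]  node(7,5) S=157.8312 payoff=0.0000 vs cont=3.5670 → 3.5670 [wait]  node(7,6) S=215.8146 payoff=0.0000 vs cont=0.0000 → 0.0000 [wait]  node(7,7) S=295.0996 payoff=0.0000 vs cont=0.0000 → 0.0000 [wait]  ⇒ S*(7)=84.4145
t_6: node(6,0) S=38.6098 payoff=90.0102 vs cont=88.8092 → 90.0102 [stop]  node(6,1) S=52.7941 payoff=75.8259 vs cont=74.7326 → 75.8259 [stop]  node(6,2) S=72.1894 payoff=56.4306 vs cont=55.4846 → 56.4306 [stop]  node(6,3) S=98.7100 payoff=29.9100 vs cont=31.7752 → 31.7752 [wait]  node(6,4) S=134.9737 payoff=0.0000 vs cont=11.4281 → 11.4281 [wait]  node(6,5) S=184.5597 payoff=0.0000 vs cont=1.8547 → 1.8547 [wait]  node(6,6) S=252.3625 payoff=0.0000 vs cont=0.0000 → 0.0000 [wait]  ⇒ S*(6)=72.1894
t_5: node(5,0) S=45.1483 payoff=83.4717 vs cont=82.3204 → 83.4717 [stop]  node(5,1) S=61.7347 payoff=66.8853 vs cont=65.8599 → 66.8853 [stop]  node(5,2) S=84.4145 payoff=44.2055 vs cont=44.2259 → 44.2259 [wait]  node(5,3) S=115.4264 payoff=13.1936 vs cont=21.8751 → 21.8751 [wait]  node(5,4) S=157.8312 payoff=0.0000 vs cont=6.8109 → 6.8109 [wait]  node(5,5) S=215.8146 payoff=0.0000 vs cont=0.9644 → 0.9644 [wait]  ⇒ S*(5)=61.7347
t_4: node(4,0) S=52.7941 payoff=75.8259 vs cont=74.7326 → 75.8259 [stop]  node(4,1) S=72.1894 payoff=56.4306 vs cont=55.4942 → 56.4306 [stop]  node(4,2) S=98.7100 payoff=29.9100 vs cont=33.2425 → 33.2425 [wait]  node(4,3) S=134.9737 payoff=0.0000 vs cont=14.5646 → 14.5646 [wait]  node(4,4) S=184.5597 payoff=0.0000 vs cont=3.9931 → 3.9931 [wait]  ⇒ S*(4)=72.1894
t_3: node(3,0) S=61.7347 payoff=66.8853 vs cont=65.8599 → 66.8853 [stop]  node(3,1) S=84.4145 payoff=44.2055 vs cont=44.9132 → 44.9132 [wait]  node(3,2) S=115.4264 payoff=13.1936 vs cont=24.1071 → 24.1071 [wait]  node(3,3) S=157.8312 payoff=0.0000 vs cont=9.4435 → 9.4435 [wait]  ⇒ S*(3)=61.7347
t_2: node(2,0) S=72.1894 payoff=56.4306 vs cont=55.8161 → 56.4306 [stop]  node(2,1) S=98.7100 payoff=29.9100 vs cont=34.6454 → 34.6454 [wait]  node(2,2) S=134.9737 payoff=0.0000 vs cont=16.9583 → 16.9583 [wait]  ⇒ S*(2)=72.1894
t_1: node(1,0) S=84.4145 payoff=44.2055 vs cont=45.5704 → 45.5704 [wait]  node(1,1) S=115.4264 payoff=13.1936 vs cont=25.9579 → 25.9579 [wait]  ⇒ S*(1)=-
t_0: node(0,0) S=98.7100 payoff=29.9100 vs cont=35.8541 → 35.8541 [wait]  ⇒ S*(0)=-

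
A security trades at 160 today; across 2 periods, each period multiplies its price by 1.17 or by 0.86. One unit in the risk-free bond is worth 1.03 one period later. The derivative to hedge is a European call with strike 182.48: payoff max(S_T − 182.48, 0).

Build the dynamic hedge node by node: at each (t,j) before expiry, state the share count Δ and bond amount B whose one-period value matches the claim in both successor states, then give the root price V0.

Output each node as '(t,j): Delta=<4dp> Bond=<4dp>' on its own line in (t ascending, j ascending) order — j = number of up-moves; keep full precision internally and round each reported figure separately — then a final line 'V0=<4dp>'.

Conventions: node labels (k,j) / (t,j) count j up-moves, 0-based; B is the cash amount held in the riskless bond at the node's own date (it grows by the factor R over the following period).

Under the risk-neutral measure, an up-move has probability p* = (R−d)/(u−d) = 0.5484 and values discount at R = 1.03.
Terminal payoffs: V(2,0)=0.0000, V(2,1)=0.0000, V(2,2)=36.5440
  t=1,j=0: stock 137.6000 → up 160.9920 (V=0.0000), down 118.3360 (V=0.0000). Price 0.0000; hedge Δ=0.0000, bond B=0.0000.
  t=1,j=1: stock 187.2000 → up 219.0240 (V=36.5440), down 160.9920 (V=0.0000). Price 19.4566; hedge Δ=0.6297, bond B=-98.4273.
  t=0,j=0: stock 160.0000 → up 187.2000 (V=19.4566), down 137.6000 (V=0.0000). Price 10.3590; hedge Δ=0.3923, bond B=-52.4041.
Sanity check at the root: Δ(0,0)·S0 + B(0,0) reproduces V0 = 10.3590.

(0,0): Delta=0.3923 Bond=-52.4041
(1,0): Delta=0.0000 Bond=0.0000
(1,1): Delta=0.6297 Bond=-98.4273
V0=10.3590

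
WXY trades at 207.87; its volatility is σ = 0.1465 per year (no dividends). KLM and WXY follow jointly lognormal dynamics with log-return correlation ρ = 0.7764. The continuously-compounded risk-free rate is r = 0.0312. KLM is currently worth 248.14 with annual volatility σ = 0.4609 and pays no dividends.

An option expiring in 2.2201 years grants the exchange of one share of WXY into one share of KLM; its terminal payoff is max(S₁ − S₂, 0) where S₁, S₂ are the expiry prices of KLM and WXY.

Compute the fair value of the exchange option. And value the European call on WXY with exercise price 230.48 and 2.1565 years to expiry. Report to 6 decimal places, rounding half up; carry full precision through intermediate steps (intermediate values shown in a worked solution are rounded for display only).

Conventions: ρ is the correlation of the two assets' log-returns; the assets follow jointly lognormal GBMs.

exchange price = 70.785735
price(WXY call K=230.48) = 14.577919

σ_eff = √(σ₁² + σ₂² − 2ρσ₁σ₂) = √(0.4609² + 0.1465² − 2·0.7764·0.4609·0.1465) = 0.359226
d₁ = (ln(S₁/S₂) + (q₂ − q₁ + σ_eff²/2)T) / (σ_eff√T) = (ln(248.14/207.87) + (0.0 − 0.0 + 0.064522)·2.2201) / 0.535246 = 0.598462
d₂ = d₁ − σ_eff√T = 0.598462 − 0.535246 = 0.063216
N(d₁) = 0.725234,  N(d₂) = 0.525203
V = S₁·e^{−q₁T}·N(d₁) − S₂·e^{−q₂T}·N(d₂) = 179.959593 − 109.173858 = 70.785735
[vanilla: WXY call K=230.48]
σ√T = 0.1465·√2.1565 = 0.215136
d₁ = (ln(S/K) + (r+σ²/2)T) / (σ√T) = (ln(207.87/230.48) + (0.0312+0.1465²/2)·2.1565) / 0.215136 = (-0.103251 + 0.090424) / 0.215136 = -0.059622
d₂ = d₁ − σ√T = -0.059622 − 0.215136 = -0.274757
e^{−rT} = 0.934931
N(d₁) = 0.476228,  N(d₂) = 0.391751
price = S·N(d₁) − K·e^{−rT}·N(d₂) = 98.993618 − 84.415699 = 14.577919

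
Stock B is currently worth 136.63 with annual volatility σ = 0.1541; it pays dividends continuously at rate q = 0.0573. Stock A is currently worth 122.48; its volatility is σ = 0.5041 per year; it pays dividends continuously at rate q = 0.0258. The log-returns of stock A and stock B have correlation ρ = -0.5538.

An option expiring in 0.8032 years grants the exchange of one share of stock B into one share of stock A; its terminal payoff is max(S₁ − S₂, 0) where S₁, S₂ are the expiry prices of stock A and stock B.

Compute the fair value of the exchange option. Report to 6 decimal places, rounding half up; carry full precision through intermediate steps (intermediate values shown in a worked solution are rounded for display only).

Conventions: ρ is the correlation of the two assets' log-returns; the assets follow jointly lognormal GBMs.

σ_eff = √(σ₁² + σ₂² − 2ρσ₁σ₂) = √(0.5041² + 0.1541² − 2·-0.5538·0.5041·0.1541) = 0.603245
d₁ = (ln(S₁/S₂) + (q₂ − q₁ + σ_eff²/2)T) / (σ_eff√T) = (ln(122.48/136.63) + (0.0573 − 0.0258 + 0.181952)·0.8032) / 0.540636 = 0.114894
d₂ = d₁ − σ_eff√T = 0.114894 − 0.540636 = -0.425742
N(d₁) = 0.545735,  N(d₂) = 0.335148
V = S₁·e^{−q₁T}·N(d₁) − S₂·e^{−q₂T}·N(d₂) = 65.470796 − 43.731535 = 21.739261
Key observation: pricing in stock B-units makes this a unit-strike call on the ratio S₁/S₂ — the risk-free rate cancels and cannot affect the value.

exchange price = 21.739261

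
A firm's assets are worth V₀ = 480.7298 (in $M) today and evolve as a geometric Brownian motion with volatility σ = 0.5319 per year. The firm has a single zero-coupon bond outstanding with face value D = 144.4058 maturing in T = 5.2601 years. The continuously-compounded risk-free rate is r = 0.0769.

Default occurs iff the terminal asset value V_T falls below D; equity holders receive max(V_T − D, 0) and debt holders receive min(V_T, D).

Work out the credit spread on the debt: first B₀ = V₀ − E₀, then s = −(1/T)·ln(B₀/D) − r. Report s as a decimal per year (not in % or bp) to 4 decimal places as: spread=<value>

spread=0.0211

Apply the equity-as-call identities (strike 144.4058, horizon 5.2601 years):
d₁ = [ln(V₀/D) + (r + σ²/2)T] / (σ√T)
   = [ln(480.7298/144.4058) + (0.0769 + 0.5·0.5319²)·5.2601] / (0.5319·√5.2601)
   = [1.202678 + 1.148589] / 1.219908 = 1.927414
d₂ = d₁ − σ√T = 1.927414 − 1.219908 = 0.707506
N(d₁) = 0.973036,  N(d₂) = 0.760374,  e^(−rT) = 0.667309
E₀ = V₀·N(d₁) − D·e^(−rT)·N(d₂)
   = 480.7298·0.973036 − 144.4058·0.667309·0.760374 = 394.495217
B₀ = V₀ − E₀ = 480.7298 − 394.495217 = 86.234583
spread = −(1/T)·ln(B₀/D) − r = −(1/5.2601)·ln(86.234583/144.4058) − 0.0769 = 0.02111260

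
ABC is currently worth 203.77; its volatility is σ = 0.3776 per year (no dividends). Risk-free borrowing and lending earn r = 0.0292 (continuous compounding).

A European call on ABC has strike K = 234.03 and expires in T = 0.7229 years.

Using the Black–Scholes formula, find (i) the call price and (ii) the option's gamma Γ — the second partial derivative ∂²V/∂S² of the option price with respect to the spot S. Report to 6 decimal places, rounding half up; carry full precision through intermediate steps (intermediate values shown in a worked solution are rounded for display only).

price = 16.724789
Γ = 0.005971

σ√T = 0.3776·√0.7229 = 0.321049
d₁ = (ln(S/K) + (r+σ²/2)T) / (σ√T) = (ln(203.77/234.03) + (0.0292+0.3776²/2)·0.7229) / 0.321049 = (-0.138457 + 0.072645) / 0.321049 = -0.204992
d₂ = d₁ − σ√T = -0.204992 − 0.321049 = -0.526041
e^{−rT} = 0.979113
N(d₁) = 0.418789,  N(d₂) = 0.299430
Call price V = S·N(d₁) − K·e^{−rT}·N(d₂) = 85.336647 − 68.611857 = 16.724789
φ(d₁) = (1/√(2π))·e^{−d₁²/2} = 0.390648
Γ = φ(d₁) / (S·σ·√T) = 0.005971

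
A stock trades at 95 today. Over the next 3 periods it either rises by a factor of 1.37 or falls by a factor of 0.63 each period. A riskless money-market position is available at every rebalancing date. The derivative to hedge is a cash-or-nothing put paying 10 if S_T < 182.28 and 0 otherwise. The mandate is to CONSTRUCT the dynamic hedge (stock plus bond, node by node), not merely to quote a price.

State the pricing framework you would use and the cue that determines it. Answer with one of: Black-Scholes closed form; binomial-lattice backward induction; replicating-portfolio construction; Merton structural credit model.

framework: replicating-portfolio construction

Key observation: the mandate to exhibit the hedge at every date and state singles out the replicating-portfolio construction on the 3-period tree with factors 1.37 and 0.63 from 95.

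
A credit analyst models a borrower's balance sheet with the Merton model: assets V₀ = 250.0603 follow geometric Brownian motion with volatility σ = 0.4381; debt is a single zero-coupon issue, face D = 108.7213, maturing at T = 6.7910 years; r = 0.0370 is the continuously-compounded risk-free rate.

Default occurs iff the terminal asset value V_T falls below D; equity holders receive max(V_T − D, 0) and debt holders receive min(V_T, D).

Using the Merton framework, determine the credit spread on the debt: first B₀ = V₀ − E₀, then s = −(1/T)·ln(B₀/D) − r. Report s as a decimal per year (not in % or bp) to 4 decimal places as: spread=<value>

Apply the equity-as-call identities (strike 108.7213, horizon 6.7910 years):
d₁ = [ln(V₀/D) + (r + σ²/2)T] / (σ√T)
   = [ln(250.0603/108.7213) + (0.0370 + 0.5·0.4381²)·6.7910] / (0.4381·√6.7910)
   = [0.832914 + 0.902971] / 1.141669 = 1.520481
d₂ = d₁ − σ√T = 1.520481 − 1.141669 = 0.378812
N(d₁) = 0.935805,  N(d₂) = 0.647586,  e^(−rT) = 0.777815
E₀ = V₀·N(d₁) − D·e^(−rT)·N(d₂)
   = 250.0603·0.935805 − 108.7213·0.777815·0.647586 = 179.244509
B₀ = V₀ − E₀ = 250.0603 − 179.244509 = 70.815791
spread = −(1/T)·ln(B₀/D) − r = −(1/6.7910)·ln(70.815791/108.7213) − 0.0370 = 0.02612851

spread=0.0261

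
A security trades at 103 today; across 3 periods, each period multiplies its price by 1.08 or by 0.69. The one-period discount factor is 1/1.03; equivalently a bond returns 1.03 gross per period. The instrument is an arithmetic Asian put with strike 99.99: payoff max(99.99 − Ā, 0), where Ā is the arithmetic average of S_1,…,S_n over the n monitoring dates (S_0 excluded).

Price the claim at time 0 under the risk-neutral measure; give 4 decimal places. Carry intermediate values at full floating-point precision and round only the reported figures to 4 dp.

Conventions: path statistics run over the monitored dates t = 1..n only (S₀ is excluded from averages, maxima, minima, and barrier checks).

price = 4.2627

Under the martingale measure an up-move has probability p* = 0.8718; value the claim as the probability-weighted average of per-path payoffs, discounted 3 periods at R = 1.03.
Enumerate all 2^3 = 8 price paths (U = up ×1.08, D = down ×0.69); each path with k up-moves has probability p*^k·(1−p*)^(3−k).
DDD: Ā=51.3149, payoff=48.6751, prob=0.002107
UDD: Ā=80.3190, payoff=19.6710, prob=0.014329
DUD: Ā=66.9290, payoff=33.0610, prob=0.014329
UUD: Ā=104.7584, payoff=0.0000, prob=0.097439
DDU: Ā=57.6899, payoff=42.3001, prob=0.014329
UDU: Ā=90.2972, payoff=9.6928, prob=0.097439
DUU: Ā=76.9072, payoff=23.0828, prob=0.097439
UUU: Ā=120.3765, payoff=0.0000, prob=0.662587
Price = Σ prob·payoff / R^3 = 4.657942 / 1.092727 = 4.2627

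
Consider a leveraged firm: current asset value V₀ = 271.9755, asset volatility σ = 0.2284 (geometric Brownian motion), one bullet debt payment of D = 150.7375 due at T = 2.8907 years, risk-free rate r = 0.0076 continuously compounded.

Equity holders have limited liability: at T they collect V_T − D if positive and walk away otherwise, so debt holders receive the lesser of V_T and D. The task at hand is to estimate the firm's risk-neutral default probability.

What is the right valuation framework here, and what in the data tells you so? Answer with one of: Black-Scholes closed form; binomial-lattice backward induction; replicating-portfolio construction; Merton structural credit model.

Key observation: a levered firm with one bullet debt due at 2.8907 years is the canonical structural-credit setup: equity is a call on the firm's assets struck at the face value.

framework: Merton structural credit model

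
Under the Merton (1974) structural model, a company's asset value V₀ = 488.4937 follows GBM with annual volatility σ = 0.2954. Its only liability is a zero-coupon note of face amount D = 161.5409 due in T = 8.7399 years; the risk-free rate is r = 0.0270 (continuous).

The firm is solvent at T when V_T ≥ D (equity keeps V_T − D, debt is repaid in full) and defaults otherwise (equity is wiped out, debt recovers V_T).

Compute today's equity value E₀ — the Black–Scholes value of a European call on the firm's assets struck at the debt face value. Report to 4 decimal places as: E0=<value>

Equity is a call on the firm's assets struck at D = 161.5409:
d₁ = [ln(V₀/D) + (r + σ²/2)T] / (σ√T)
   = [ln(488.4937/161.5409) + (0.0270 + 0.5·0.2954²)·8.7399] / (0.2954·√8.7399)
   = [1.106568 + 0.617304] / 0.873301 = 1.973974
d₂ = d₁ − σ√T = 1.973974 − 0.873301 = 1.100673
N(d₁) = 0.975808,  N(d₂) = 0.864481,  e^(−rT) = 0.789799
E₀ = V₀·N(d₁) − D·e^(−rT)·N(d₂)
   = 488.4937·0.975808 − 161.5409·0.789799·0.864481 = 366.381325

E0=366.3813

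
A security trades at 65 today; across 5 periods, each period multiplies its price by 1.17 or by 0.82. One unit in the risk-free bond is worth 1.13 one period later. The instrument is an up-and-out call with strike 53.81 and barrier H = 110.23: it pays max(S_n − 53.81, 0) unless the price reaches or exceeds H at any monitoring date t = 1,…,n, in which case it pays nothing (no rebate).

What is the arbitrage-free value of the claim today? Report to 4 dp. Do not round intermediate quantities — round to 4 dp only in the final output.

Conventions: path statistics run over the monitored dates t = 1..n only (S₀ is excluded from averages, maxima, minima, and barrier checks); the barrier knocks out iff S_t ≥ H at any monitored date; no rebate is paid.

With p* = (R−d)/(u−d) = 0.8857, sum probability × payoff across the paths and divide by R^5.
Enumerate all 2^5 = 32 price paths (U = up ×1.17, D = down ×0.82); each path with k up-moves has probability p*^k·(1−p*)^(5−k).
DDDDD: M=53.3000, payoff=0.0000, prob=0.000019
UDDDD: M=76.0500, payoff=0.0000, prob=0.000151
DUDDD: M=62.3610, payoff=0.0000, prob=0.000151
UUDDD: M=88.9785, payoff=0.0000, prob=0.001171
DDUDD: M=53.3000, payoff=0.0000, prob=0.000151
UDUDD: M=76.0500, payoff=0.0000, prob=0.001171
DUUDD: M=72.9624, payoff=0.0000, prob=0.001171
UUUDD: M=104.1048, payoff=16.1901, prob=0.009075
DDDUD: M=53.3000, payoff=0.0000, prob=0.000151
UDDUD: M=76.0500, payoff=0.0000, prob=0.001171
DUDUD: M=62.3610, payoff=0.0000, prob=0.001171
UUDUD: M=88.9785, payoff=16.1901, prob=0.009075
DDUUD: M=59.8291, payoff=0.0000, prob=0.001171
UDUUD: M=85.3660, payoff=16.1901, prob=0.009075
DUUUD: M=85.3660, payoff=16.1901, prob=0.009075
UUUUD: M=121.8027, payoff=0.0000, prob=0.070334
DDDDU: M=53.3000, payoff=0.0000, prob=0.000151
UDDDU: M=76.0500, payoff=0.0000, prob=0.001171
DUDDU: M=62.3610, payoff=0.0000, prob=0.001171
UUDDU: M=88.9785, payoff=16.1901, prob=0.009075
DDUDU: M=53.3000, payoff=0.0000, prob=0.001171
UDUDU: M=76.0500, payoff=16.1901, prob=0.009075
DUUDU: M=72.9624, payoff=16.1901, prob=0.009075
UUUDU: M=104.1048, payoff=46.0682, prob=0.070334
DDDUU: M=53.3000, payoff=0.0000, prob=0.001171
UDDUU: M=76.0500, payoff=16.1901, prob=0.009075
DUDUU: M=70.0001, payoff=16.1901, prob=0.009075
UUDUU: M=99.8782, payoff=46.0682, prob=0.070334
DDUUU: M=70.0001, payoff=16.1901, prob=0.009075
UDUUU: M=99.8782, payoff=46.0682, prob=0.070334
DUUUU: M=99.8782, payoff=46.0682, prob=0.070334
UUUUU: M=142.5091, payoff=0.0000, prob=0.545090
Price = Σ prob·payoff / R^5 = 14.429989 / 1.842435 = 7.8320

price = 7.8320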